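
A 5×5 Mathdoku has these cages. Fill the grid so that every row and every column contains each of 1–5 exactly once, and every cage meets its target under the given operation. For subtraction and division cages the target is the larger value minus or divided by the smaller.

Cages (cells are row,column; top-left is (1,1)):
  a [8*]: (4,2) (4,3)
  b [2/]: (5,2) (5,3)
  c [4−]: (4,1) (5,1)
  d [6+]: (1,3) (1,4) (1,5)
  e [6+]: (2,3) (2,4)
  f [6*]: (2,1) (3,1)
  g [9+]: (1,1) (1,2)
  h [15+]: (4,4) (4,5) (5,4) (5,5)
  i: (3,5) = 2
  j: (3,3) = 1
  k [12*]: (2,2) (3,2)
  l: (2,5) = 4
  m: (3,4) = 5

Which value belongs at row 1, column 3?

3

Cage l is a single given cell, which forces (2,5) = 4.
Cage j is a single given cell, so (3,3) = 1.
Cage m is a single given cell, so (3,4) = 5.
I is a freebie, so (3,5) = 2.
The two cells of cage f must have product 6, leaving (2,1) = 2.
Row 2 now contains 4, leaving (2,2) = 3.
The two cells of cage e must have sum 6, leaving (2,3) = 5.
Cage e's pair has sum 6, leaving (2,4) = 1.
Row 3 already has 2, so (3,1) = 3.
Cage k's pair has product 12; hence (3,2) = 4.
Column 2 already has 4, leaving (4,2) = 2.
2 is placed in row 4; hence (4,3) = 4.
Row 4 already has 4; hence (4,4) = 3.
Row 4 already has 3; hence (4,5) = 5.
Column 2 already has 2, leaving (5,2) = 1.
Column 3 now contains 4; hence (5,3) = 2.
Column 4 now contains 3; hence (5,4) = 4.
Column 5 now contains 5, which forces (5,5) = 3.
Cage g's pair has sum 9; hence (1,1) = 4.
Column 2 already has 4, leaving (1,2) = 5.
Column 3 already has 2, which forces (1,3) = 3.
Column 4 now contains 3, which forces (1,4) = 2.
Column 5 already has 3; hence (1,5) = 1.
Row 4 already has 5, so (4,1) = 1.
1 is placed in row 5, so (5,1) = 5.
Filled in: 4 5 3 2 1 / 2 3 5 1 4 / 3 4 1 5 2 / 1 2 4 3 5 / 5 1 2 4 3.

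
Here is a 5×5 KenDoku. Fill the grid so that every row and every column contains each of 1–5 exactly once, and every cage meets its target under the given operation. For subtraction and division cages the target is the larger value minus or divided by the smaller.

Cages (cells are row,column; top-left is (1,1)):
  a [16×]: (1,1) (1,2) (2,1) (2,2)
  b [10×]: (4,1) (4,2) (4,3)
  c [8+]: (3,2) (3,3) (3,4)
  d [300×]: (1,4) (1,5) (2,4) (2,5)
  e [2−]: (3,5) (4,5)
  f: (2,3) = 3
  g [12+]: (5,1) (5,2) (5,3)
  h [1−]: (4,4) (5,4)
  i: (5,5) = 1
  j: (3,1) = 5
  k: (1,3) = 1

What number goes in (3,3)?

4

K is a freebie, leaving (1,3) = 1.
Cage f is a single given cell, so (2,3) = 3.
Cage j is a single given cell, which forces (3,1) = 5.
Cage i is given, leaving (5,5) = 1.
The 3 cells of cage c must have sum 8; hence (3,3) = 4.
Column 3 now contains 4, so (5,3) = 5.
Cage b has product 10, leaving (4,1) = 1.
Cage b needs product 10, which forces (4,2) = 5.
5 is placed in column 3, which forces (4,3) = 2.
5 is placed in row 4, leaving (4,5) = 4.
Cage a has product 16; hence (1,1) = 4.
Cage a needs product 16, which forces (1,2) = 2.
Cage d has product 300; hence (1,4) = 5.
Cage d has product 300, so (1,5) = 3.
1 is placed in column 1; hence (2,1) = 2.
The 4 cells of cage a must have product 16, leaving (2,2) = 1.
The 4 cells of cage d must have product 300, so (2,4) = 4.
Column 5 now contains 4; hence (2,5) = 5.
Column 2 already has 1, so (3,2) = 3.
Row 3 now contains 3, which forces (3,4) = 1.
The two cells of cage e must have difference 2, which forces (3,5) = 2.
Row 4 now contains 4, leaving (4,4) = 3.
Column 1 already has 4, leaving (5,1) = 3.
Column 2 already has 3, leaving (5,2) = 4.
4 is placed in column 4; hence (5,4) = 2.
Completed grid: 4 2 1 5 3 / 2 1 3 4 5 / 5 3 4 1 2 / 1 5 2 3 4 / 3 4 5 2 1.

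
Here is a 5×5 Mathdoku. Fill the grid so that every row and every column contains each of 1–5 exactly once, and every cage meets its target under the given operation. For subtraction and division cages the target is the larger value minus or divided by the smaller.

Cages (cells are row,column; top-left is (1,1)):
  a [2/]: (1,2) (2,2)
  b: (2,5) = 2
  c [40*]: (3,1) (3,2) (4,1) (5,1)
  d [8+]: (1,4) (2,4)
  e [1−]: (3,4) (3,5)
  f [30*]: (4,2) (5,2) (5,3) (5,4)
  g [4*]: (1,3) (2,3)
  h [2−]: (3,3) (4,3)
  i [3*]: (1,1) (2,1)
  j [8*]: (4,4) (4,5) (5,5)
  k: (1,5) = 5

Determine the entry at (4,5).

K is a freebie, leaving (1,5) = 5.
Cage b is given, leaving (2,5) = 2.
Cage a needs two cells with quotient 2, so (1,2) = 2.
Row 1 now contains 5; hence (1,4) = 3.
Cage d needs two cells with sum 8, so (2,4) = 5.
The 3 cells of cage j must have product 8, so (4,4) = 2.
Column 4 now contains 2, leaving (5,4) = 1.
1 is placed in row 5, so (5,5) = 4.
Row 1 already has 3, which forces (1,1) = 1.
1 is placed in row 1, which forces (1,3) = 4.
Cage i needs two cells with product 3, so (2,1) = 3.
Column 3 already has 4; hence (2,3) = 1.
Column 4 now contains 2, leaving (3,4) = 4.
The two cells of cage e must have difference 1, leaving (3,5) = 3.
Column 5 now contains 4, leaving (4,5) = 1.
The 4 cells of cage f must have product 30; hence (5,3) = 2.
1 is placed in row 2, so (2,2) = 4.
Cage c needs product 40, which forces (3,1) = 2.
Cage c has product 40; hence (3,2) = 1.
Column 3 already has 2, so (3,3) = 5.
The 4 cells of cage c must have product 40, which forces (4,1) = 4.
Cage h's pair has difference 2, which forces (4,3) = 3.
Row 5 already has 2; hence (5,1) = 5.
Row 5 now contains 5, leaving (5,2) = 3.
Row 4 now contains 3, which forces (4,2) = 5.
The full grid is 1 2 4 3 5 / 3 4 1 5 2 / 2 1 5 4 3 / 4 5 3 2 1 / 5 3 2 1 4.

1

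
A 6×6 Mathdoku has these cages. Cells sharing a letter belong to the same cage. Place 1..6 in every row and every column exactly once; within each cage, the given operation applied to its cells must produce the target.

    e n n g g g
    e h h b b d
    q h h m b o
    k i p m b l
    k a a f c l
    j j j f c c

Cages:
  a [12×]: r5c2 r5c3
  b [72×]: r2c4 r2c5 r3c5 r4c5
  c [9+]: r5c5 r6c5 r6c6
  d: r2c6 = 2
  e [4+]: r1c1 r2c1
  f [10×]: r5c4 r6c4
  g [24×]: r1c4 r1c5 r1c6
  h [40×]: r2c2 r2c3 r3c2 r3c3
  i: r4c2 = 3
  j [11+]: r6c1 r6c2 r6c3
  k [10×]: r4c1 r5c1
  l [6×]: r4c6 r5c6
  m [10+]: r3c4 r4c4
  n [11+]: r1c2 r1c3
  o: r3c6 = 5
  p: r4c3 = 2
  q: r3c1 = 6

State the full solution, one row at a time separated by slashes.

Cage d is a single given cell, which forces r2c6 = 2.
Cage q is a single given cell; hence r3c1 = 6.
Row 3 already has 6, leaving r3c4 = 4.
O is a freebie, leaving r3c6 = 5.
Cage i is a single given cell, which forces r4c2 = 3.
Cage p is given; hence r4c3 = 2.
4 is placed in column 4, leaving r4c4 = 6.
Row 4 already has 6, so r4c6 = 1.
The 4 cells of cage b must have product 72, so r2c5 = 6.
The 4 cells of cage h must have product 40; hence r3c2 = 2.
Column 3 now contains 2, so r3c3 = 1.
Row 3 already has 1, so r3c5 = 3.
Row 4 now contains 2, so r4c1 = 5.
Row 4 now contains 1, leaving r4c5 = 4.
Cage k's pair has product 10; hence r5c1 = 2.
Column 2 already has 2, leaving r5c2 = 4.
2 is placed in row 5, leaving r5c4 = 5.
5 is placed in row 5, so r5c5 = 1.
The two cells of cage l must have product 6, so r5c6 = 6.
Column 4 already has 5, which forces r6c4 = 2.
2 is placed in row 6; hence r6c5 = 5.
Cage g has product 24, leaving r1c4 = 3.
Column 5 now contains 4, so r1c5 = 2.
The 3 cells of cage g must have product 24; hence r1c6 = 4.
4 is placed in column 2; hence r2c2 = 5.
Cage h has product 40, leaving r2c3 = 4.
The 4 cells of cage b must have product 72, which forces r2c4 = 1.
6 is placed in row 5, leaving r5c3 = 3.
Column 3 already has 4; hence r6c3 = 6.
Cage c has sum 9, leaving r6c6 = 3.
Row 1 now contains 3, so r1c1 = 1.
5 is placed in column 2, which forces r1c2 = 6.
6 is placed in column 3, so r1c3 = 5.
Row 2 now contains 1; hence r2c1 = 3.
Cage j needs sum 11, leaving r6c1 = 4.
Row 6 already has 6, which forces r6c2 = 1.

1 6 5 3 2 4 / 3 5 4 1 6 2 / 6 2 1 4 3 5 / 5 3 2 6 4 1 / 2 4 3 5 1 6 / 4 1 6 2 5 3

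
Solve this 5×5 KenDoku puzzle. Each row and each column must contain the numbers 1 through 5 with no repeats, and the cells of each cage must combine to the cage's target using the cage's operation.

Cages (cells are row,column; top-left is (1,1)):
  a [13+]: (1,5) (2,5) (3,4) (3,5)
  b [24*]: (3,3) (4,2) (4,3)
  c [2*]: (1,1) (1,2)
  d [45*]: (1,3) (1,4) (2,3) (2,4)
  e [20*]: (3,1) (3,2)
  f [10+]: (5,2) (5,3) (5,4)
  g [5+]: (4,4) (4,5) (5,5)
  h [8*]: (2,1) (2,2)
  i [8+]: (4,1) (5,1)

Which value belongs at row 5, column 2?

1

The only place for 4 in row 1 is (1,5).
Row 4 needs a 5, and only (4,1) is open for it.
5 is placed in column 1, which forces (3,1) = 4.
The two cells of cage e must have product 20, which forces (3,2) = 5.
5 is placed in column 1, so (5,1) = 3.
Column 1 now contains 4, so (2,1) = 2.
Cage h's pair has product 8; hence (2,2) = 4.
The 4 cells of cage a must have sum 13, which forces (2,5) = 5.
Column 2 already has 4, which forces (5,2) = 1.
1 is placed in row 5, so (5,5) = 2.
Column 1 already has 2, leaving (1,1) = 1.
Column 2 already has 1, which forces (1,2) = 2.
2 is placed in column 2, so (4,2) = 3.
Cage b needs product 24, so (4,3) = 4.
The 3 cells of cage g must have sum 5, so (4,4) = 2.
Cage g has sum 5; hence (4,5) = 1.
Column 3 now contains 4, so (5,3) = 5.
Row 5 now contains 5; hence (5,4) = 4.
5 is placed in column 3, leaving (1,3) = 3.
The 4 cells of cage d must have product 45, which forces (1,4) = 5.
Cage d has product 45; hence (2,3) = 1.
Cage d has product 45, which forces (2,4) = 3.
Cage b needs product 24, so (3,3) = 2.
The 4 cells of cage a must have sum 13, leaving (3,4) = 1.
Column 5 already has 1, which forces (3,5) = 3.
Filled in: 1 2 3 5 4 / 2 4 1 3 5 / 4 5 2 1 3 / 5 3 4 2 1 / 3 1 5 4 2.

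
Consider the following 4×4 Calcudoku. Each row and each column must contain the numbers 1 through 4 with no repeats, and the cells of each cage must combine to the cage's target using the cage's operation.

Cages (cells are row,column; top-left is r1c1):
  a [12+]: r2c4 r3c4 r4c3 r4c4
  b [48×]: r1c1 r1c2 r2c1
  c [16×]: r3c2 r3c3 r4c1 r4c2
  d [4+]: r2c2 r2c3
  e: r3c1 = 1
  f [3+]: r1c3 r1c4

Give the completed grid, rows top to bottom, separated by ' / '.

Cage b needs product 48, which forces r1c1 = 3.
Cage b needs product 48, so r1c2 = 4.
The 3 cells of cage b must have product 48, which forces r2c1 = 4.
Cage e is given; hence r3c1 = 1.
Row 3 already has 1, which forces r3c2 = 2.
Row 3 already has 2, which forces r3c3 = 4.
Row 3 already has 4, so r3c4 = 3.
Column 1 now contains 1, so r4c1 = 2.
Column 2 now contains 2; hence r4c2 = 1.
Column 3 now contains 4; hence r4c3 = 3.
1 is placed in row 4, so r4c4 = 4.
Column 2 now contains 1; hence r2c2 = 3.
Column 3 already has 3, which forces r2c3 = 1.
The 4 cells of cage a must have sum 12; hence r2c4 = 2.
Column 3 already has 1, which forces r1c3 = 2.
Column 4 now contains 2, which forces r1c4 = 1.

3 4 2 1 / 4 3 1 2 / 1 2 4 3 / 2 1 3 4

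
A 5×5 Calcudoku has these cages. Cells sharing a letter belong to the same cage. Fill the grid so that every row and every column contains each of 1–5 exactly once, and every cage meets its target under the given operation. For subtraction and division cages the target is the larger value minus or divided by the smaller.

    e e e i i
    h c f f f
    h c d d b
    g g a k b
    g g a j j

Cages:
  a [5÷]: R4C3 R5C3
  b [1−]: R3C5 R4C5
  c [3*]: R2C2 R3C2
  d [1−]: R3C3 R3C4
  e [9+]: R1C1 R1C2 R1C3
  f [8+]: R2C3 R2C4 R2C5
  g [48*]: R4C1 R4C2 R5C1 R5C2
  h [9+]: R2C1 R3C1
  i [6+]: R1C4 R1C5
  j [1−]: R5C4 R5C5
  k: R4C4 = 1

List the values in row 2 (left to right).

Cage k is given; hence R4C4 = 1.
Row 4 now contains 1, leaving R4C3 = 5.
Cage a's pair has quotient 5; hence R5C3 = 1.
Cage f needs sum 8; hence R2C5 = 1.
1 is placed in row 2, so R2C2 = 3.
Cage c needs two cells with product 3, leaving R3C2 = 1.
The 3 cells of cage f must have sum 8, leaving R2C3 = 2.
Cage f needs sum 8; hence R2C4 = 5.
5 is placed in row 2; hence R2C1 = 4.
The two cells of cage h must have sum 9; hence R3C1 = 5.
The only place for 1 in row 1 is R1C1.
Cage e has sum 9, which forces R1C2 = 5.
Cage e has sum 9, so R1C3 = 3.
3 is placed in column 3, which forces R3C3 = 4.
Cage d needs two cells with difference 1, leaving R3C4 = 3.
3 is placed in row 3, which forces R3C5 = 2.
The two cells of cage i must have sum 6, leaving R1C4 = 2.
2 is placed in column 5, so R1C5 = 4.
Cage b's pair has difference 1, which forces R4C5 = 3.
2 is placed in column 4, which forces R5C4 = 4.
Column 5 already has 3, so R5C5 = 5.
Row 4 now contains 3; hence R4C1 = 2.
The 4 cells of cage g must have product 48, so R4C2 = 4.
Cage g needs product 48, so R5C1 = 3.
Row 5 already has 4, which forces R5C2 = 2.
The full grid is 1 5 3 2 4 / 4 3 2 5 1 / 5 1 4 3 2 / 2 4 5 1 3 / 3 2 1 4 5.

4 3 2 5 1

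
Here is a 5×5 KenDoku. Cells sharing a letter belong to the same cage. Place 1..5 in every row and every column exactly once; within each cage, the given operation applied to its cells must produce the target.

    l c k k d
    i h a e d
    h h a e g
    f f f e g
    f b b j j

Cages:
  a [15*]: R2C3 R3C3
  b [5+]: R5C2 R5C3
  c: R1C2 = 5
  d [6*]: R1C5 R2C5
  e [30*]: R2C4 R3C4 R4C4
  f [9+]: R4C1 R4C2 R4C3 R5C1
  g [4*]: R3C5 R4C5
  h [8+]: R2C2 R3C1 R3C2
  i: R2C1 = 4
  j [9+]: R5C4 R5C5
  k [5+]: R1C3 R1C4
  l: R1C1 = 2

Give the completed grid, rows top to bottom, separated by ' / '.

L is a freebie; hence R1C1 = 2.
C is a freebie, which forces R1C2 = 5.
Row 1 already has 2, so R1C5 = 3.
Cage i is given, so R2C1 = 4.
Column 5 already has 3, which forces R2C5 = 2.
In row 2, 1 can only go at R2C2, so R2C2 = 1.
Row 3 needs a 1, and only R3C5 is open for it.
1 is placed in column 5, leaving R4C5 = 4.
Column 5 now contains 4, which forces R5C5 = 5.
Row 5 now contains 5, so R5C4 = 4.
Cage k's pair has sum 5; hence R1C3 = 4.
4 is placed in column 4; hence R1C4 = 1.
In row 3, 4 can only go at R3C2, so R3C2 = 4.
Cage h has sum 8, leaving R3C1 = 3.
3 is placed in row 3, leaving R3C3 = 5.
Row 3 now contains 5, leaving R3C4 = 2.
Column 1 already has 3, so R5C1 = 1.
Column 3 now contains 5; hence R2C3 = 3.
Row 2 now contains 3, leaving R2C4 = 5.
Column 1 now contains 1, which forces R4C1 = 5.
The 4 cells of cage f must have sum 9, so R4C2 = 2.
Cage f needs sum 9; hence R4C3 = 1.
5 is placed in column 4; hence R4C4 = 3.
Column 2 now contains 2, leaving R5C2 = 3.
3 is placed in column 3, so R5C3 = 2.

2 5 4 1 3 / 4 1 3 5 2 / 3 4 5 2 1 / 5 2 1 3 4 / 1 3 2 4 5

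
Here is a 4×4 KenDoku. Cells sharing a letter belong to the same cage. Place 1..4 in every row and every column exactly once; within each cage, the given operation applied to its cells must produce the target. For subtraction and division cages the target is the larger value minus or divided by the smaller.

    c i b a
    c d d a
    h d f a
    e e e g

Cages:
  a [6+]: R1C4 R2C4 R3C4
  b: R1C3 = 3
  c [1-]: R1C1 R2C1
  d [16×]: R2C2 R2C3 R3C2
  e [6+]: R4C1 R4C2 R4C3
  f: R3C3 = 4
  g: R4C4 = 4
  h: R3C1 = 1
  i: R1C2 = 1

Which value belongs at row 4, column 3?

1

Cage i is given, which forces R1C2 = 1.
B is a freebie, which forces R1C3 = 3.
3 is placed in row 1, so R1C4 = 2.
1 is placed in column 2, which forces R2C2 = 4.
4 is placed in row 2, so R2C3 = 2.
H is a freebie, leaving R3C1 = 1.
Column 2 already has 4, so R3C2 = 2.
Cage f is given, so R3C3 = 4.
Row 3 already has 1, leaving R3C4 = 3.
Column 2 now contains 2, leaving R4C2 = 3.
Column 3 already has 2, which forces R4C3 = 1.
Cage g is given, leaving R4C4 = 4.
Row 1 already has 2, which forces R1C1 = 4.
1 is placed in column 1, so R2C1 = 3.
Column 4 already has 3, leaving R2C4 = 1.
3 is placed in row 4, leaving R4C1 = 2.
Filled in: 4 1 3 2 / 3 4 2 1 / 1 2 4 3 / 2 3 1 4.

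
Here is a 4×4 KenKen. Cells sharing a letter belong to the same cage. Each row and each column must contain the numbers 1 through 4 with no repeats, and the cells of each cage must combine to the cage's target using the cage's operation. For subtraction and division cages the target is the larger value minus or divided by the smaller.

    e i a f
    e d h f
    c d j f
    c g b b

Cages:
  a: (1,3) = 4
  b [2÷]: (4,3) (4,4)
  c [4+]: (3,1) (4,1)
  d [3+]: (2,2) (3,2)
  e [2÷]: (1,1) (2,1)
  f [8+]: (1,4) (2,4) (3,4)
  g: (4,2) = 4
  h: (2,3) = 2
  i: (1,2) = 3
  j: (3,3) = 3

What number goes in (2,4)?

Cage i is a single given cell, which forces (1,2) = 3.
Cage a is a single given cell, so (1,3) = 4.
4 is placed in row 1, leaving (1,4) = 1.
Cage h is given, which forces (2,3) = 2.
J is a freebie, leaving (3,3) = 3.
Row 3 now contains 3, so (3,4) = 4.
Cage g is a single given cell, which forces (4,2) = 4.
Column 3 already has 2, which forces (4,3) = 1.
Column 4 now contains 4; hence (4,4) = 2.
1 is placed in row 1; hence (1,1) = 2.
Row 2 already has 2; hence (2,2) = 1.
Column 4 now contains 4, so (2,4) = 3.
Row 3 now contains 3; hence (3,1) = 1.
The two cells of cage d must have sum 3, which forces (3,2) = 2.
Row 4 now contains 1, leaving (4,1) = 3.
Row 2 already has 1, which forces (2,1) = 4.
The full grid is 2 3 4 1 / 4 1 2 3 / 1 2 3 4 / 3 4 1 2.

3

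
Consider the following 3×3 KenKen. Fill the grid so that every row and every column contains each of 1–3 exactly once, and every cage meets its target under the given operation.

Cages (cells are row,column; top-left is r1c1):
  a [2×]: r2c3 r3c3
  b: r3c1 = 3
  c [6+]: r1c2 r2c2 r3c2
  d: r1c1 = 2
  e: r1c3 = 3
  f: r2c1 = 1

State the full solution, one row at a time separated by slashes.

Cage d is given; hence r1c1 = 2.
E is a freebie, which forces r1c3 = 3.
Cage f is given, so r2c1 = 1.
Row 2 already has 1, which forces r2c3 = 2.
Cage b is a single given cell; hence r3c1 = 3.
2 is placed in column 3, leaving r3c3 = 1.
Row 1 already has 3, which forces r1c2 = 1.
Row 2 now contains 2, which forces r2c2 = 3.
1 is placed in row 3; hence r3c2 = 2.

2 1 3 / 1 3 2 / 3 2 1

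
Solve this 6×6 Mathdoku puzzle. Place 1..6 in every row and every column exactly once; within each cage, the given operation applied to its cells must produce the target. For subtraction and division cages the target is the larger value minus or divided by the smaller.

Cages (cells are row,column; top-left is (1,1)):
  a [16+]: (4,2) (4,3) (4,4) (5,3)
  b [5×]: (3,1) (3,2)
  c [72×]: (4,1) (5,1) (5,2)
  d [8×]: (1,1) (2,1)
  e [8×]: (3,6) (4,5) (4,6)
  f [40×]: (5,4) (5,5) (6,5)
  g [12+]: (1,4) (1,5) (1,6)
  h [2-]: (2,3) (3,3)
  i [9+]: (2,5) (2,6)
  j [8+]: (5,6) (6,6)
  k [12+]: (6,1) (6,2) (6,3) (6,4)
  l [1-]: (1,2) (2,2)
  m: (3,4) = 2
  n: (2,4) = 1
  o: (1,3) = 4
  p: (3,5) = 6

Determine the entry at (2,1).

Cage o is given, so (1,3) = 4.
Cage n is a single given cell, so (2,4) = 1.
Cage m is a single given cell, so (3,4) = 2.
Cage p is given, so (3,5) = 6.
Row 1 already has 4, which forces (1,1) = 2.
The two cells of cage d must have product 8, so (2,1) = 4.
Cage i's pair has sum 9, leaving (2,5) = 3.
The two cells of cage i must have sum 9; hence (2,6) = 6.
Cage c needs product 72, so (5,2) = 4.
Row 5 already has 4, which forces (5,4) = 5.
5 is placed in row 5, so (5,5) = 2.
Row 5 now contains 2, so (5,6) = 3.
5 is placed in column 4, which forces (1,4) = 6.
3 is placed in row 2; hence (2,3) = 5.
Cage h's pair has difference 2, leaving (3,3) = 3.
Cage c has product 72, which forces (4,1) = 3.
Row 4 now contains 3, leaving (4,4) = 4.
4 is placed in row 4, so (4,5) = 1.
The 3 cells of cage e must have product 8, which forces (4,6) = 2.
Row 5 already has 3, so (5,1) = 6.
6 is placed in row 5, so (5,3) = 1.
Column 4 already has 4, so (6,4) = 3.
Cage f needs product 40; hence (6,5) = 4.
Cage j's pair has sum 8, leaving (6,6) = 5.
Column 5 already has 1; hence (1,5) = 5.
Column 6 already has 5, which forces (1,6) = 1.
Row 2 now contains 5, which forces (2,2) = 2.
Cage e needs product 8, so (3,6) = 4.
The 4 cells of cage a must have sum 16, which forces (4,2) = 5.
Row 4 already has 2, leaving (4,3) = 6.
Row 6 already has 5, which forces (6,1) = 1.
Column 2 already has 2, leaving (6,2) = 6.
Column 3 now contains 6, so (6,3) = 2.
Row 1 now contains 1, which forces (1,2) = 3.
1 is placed in column 1, which forces (3,1) = 5.
Column 2 already has 5, so (3,2) = 1.
Filled in: 2 3 4 6 5 1 / 4 2 5 1 3 6 / 5 1 3 2 6 4 / 3 5 6 4 1 2 / 6 4 1 5 2 3 / 1 6 2 3 4 5.

4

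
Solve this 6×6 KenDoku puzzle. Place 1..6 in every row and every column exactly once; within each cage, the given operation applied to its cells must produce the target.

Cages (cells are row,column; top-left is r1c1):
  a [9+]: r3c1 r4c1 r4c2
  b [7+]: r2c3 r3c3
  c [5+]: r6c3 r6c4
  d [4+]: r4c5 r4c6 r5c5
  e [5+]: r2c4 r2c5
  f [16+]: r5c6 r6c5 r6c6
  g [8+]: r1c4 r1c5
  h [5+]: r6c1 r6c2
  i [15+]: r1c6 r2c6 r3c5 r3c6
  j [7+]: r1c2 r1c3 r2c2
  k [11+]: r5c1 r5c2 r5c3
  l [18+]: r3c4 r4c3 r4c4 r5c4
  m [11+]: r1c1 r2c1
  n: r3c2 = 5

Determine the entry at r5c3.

Cage n is given, leaving r3c2 = 5.
Cage d has sum 4, so r4c5 = 2.
Cage d needs sum 4, which forces r4c6 = 1.
The 3 cells of cage d must have sum 4, so r5c5 = 1.
In row 6, 5 can only go at r6c5, so r6c5 = 5.
Cage f has sum 16; hence r5c6 = 5.
Cage f has sum 16; hence r6c6 = 6.
Cage i needs sum 15; hence r3c5 = 6.
The two cells of cage g must have sum 8, which forces r1c4 = 5.
Column 5 now contains 6, leaving r1c5 = 3.
3 is placed in column 5, leaving r2c5 = 4.
Row 1 already has 5, leaving r1c1 = 6.
Cage m needs two cells with sum 11, leaving r2c1 = 5.
Cage e's pair has sum 5, leaving r2c4 = 1.
Row 2 already has 1, which forces r2c2 = 2.
Row 2 now contains 2, leaving r2c6 = 3.
Cage a needs sum 9, so r3c1 = 2.
2 is placed in row 3, which forces r3c6 = 4.
Column 1 now contains 2, which forces r5c1 = 3.
Row 5 already has 3, so r5c2 = 6.
Row 5 already has 6; hence r5c3 = 2.
Row 5 already has 6, so r5c4 = 4.
Column 6 already has 4, which forces r1c6 = 2.
Row 2 already has 3, so r2c3 = 6.
Row 3 already has 4, leaving r3c3 = 1.
Row 3 already has 4; hence r3c4 = 3.
Column 1 already has 3, which forces r4c1 = 4.
Cage a needs sum 9, so r4c2 = 3.
Cage l needs sum 18, so r4c3 = 5.
The 4 cells of cage l must have sum 18, so r4c4 = 6.
Column 1 now contains 4; hence r6c1 = 1.
1 is placed in row 6, which forces r6c2 = 4.
The two cells of cage c must have sum 5; hence r6c3 = 3.
Cage c needs two cells with sum 5, leaving r6c4 = 2.
4 is placed in column 2, leaving r1c2 = 1.
Column 3 already has 1; hence r1c3 = 4.
Completed grid: 6 1 4 5 3 2 / 5 2 6 1 4 3 / 2 5 1 3 6 4 / 4 3 5 6 2 1 / 3 6 2 4 1 5 / 1 4 3 2 5 6.

2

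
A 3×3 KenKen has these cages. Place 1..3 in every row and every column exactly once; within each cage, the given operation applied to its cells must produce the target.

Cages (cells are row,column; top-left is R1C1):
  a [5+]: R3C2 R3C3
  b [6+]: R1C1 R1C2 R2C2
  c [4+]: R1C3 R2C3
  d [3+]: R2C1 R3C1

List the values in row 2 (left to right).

2 1 3

The only place for 1 in row 3 is R3C1.
1 is placed in column 1, leaving R2C1 = 2.
Column 1 now contains 2, leaving R1C1 = 3.
Cage b has sum 6; hence R1C2 = 2.
Row 1 already has 3, so R1C3 = 1.
Cage b needs sum 6, so R2C2 = 1.
Column 3 already has 1; hence R2C3 = 3.
2 is placed in column 2, so R3C2 = 3.
Column 3 already has 3; hence R3C3 = 2.
The full grid is 3 2 1 / 2 1 3 / 1 3 2.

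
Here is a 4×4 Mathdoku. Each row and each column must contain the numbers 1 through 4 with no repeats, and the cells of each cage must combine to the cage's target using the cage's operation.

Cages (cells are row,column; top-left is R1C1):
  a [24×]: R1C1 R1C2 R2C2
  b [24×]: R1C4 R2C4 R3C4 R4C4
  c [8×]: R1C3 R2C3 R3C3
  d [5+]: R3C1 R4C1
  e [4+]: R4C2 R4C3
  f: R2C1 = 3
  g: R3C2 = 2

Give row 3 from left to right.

Cage f is a single given cell; hence R2C1 = 3.
G is a freebie, which forces R3C2 = 2.
Cage a has product 24; hence R1C1 = 2.
The 3 cells of cage a must have product 24; hence R1C2 = 3.
Column 2 now contains 2; hence R2C2 = 4.
3 is placed in column 2, which forces R4C2 = 1.
Row 4 now contains 1, leaving R4C3 = 3.
Cage c has product 8, so R2C3 = 2.
Row 2 already has 2, so R2C4 = 1.
Cage d's pair has sum 5, so R3C1 = 1.
Row 3 now contains 1, which forces R3C3 = 4.
Cage b needs product 24, leaving R3C4 = 3.
Row 4 now contains 1; hence R4C1 = 4.
Row 4 now contains 4, leaving R4C4 = 2.
Column 3 already has 4; hence R1C3 = 1.
1 is placed in column 4, which forces R1C4 = 4.
Filled in: 2 3 1 4 / 3 4 2 1 / 1 2 4 3 / 4 1 3 2.

1 2 4 3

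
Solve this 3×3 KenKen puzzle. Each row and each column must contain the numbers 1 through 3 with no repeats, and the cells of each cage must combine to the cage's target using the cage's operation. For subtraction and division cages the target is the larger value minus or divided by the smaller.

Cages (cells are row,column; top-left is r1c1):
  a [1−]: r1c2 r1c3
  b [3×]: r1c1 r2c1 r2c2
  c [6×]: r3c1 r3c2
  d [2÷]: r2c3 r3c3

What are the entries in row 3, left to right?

Cage b needs product 3, leaving r1c1 = 1.
Cage b has product 3; hence r2c1 = 3.
Cage b needs product 3; hence r2c2 = 1.
Row 2 now contains 1, leaving r2c3 = 2.
Column 1 already has 3, leaving r3c1 = 2.
Row 3 already has 2, leaving r3c2 = 3.
Column 3 now contains 2, so r3c3 = 1.
Column 2 now contains 3, leaving r1c2 = 2.
Column 3 now contains 2; hence r1c3 = 3.
The full grid is 1 2 3 / 3 1 2 / 2 3 1.

2 3 1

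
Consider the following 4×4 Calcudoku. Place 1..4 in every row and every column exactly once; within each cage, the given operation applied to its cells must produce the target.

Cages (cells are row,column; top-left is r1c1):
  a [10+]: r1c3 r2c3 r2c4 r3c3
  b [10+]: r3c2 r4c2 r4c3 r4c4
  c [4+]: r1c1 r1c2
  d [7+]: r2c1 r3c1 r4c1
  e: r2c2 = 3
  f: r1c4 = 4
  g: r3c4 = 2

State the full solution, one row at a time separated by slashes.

Cage f is a single given cell; hence r1c4 = 4.
Cage e is a single given cell, leaving r2c2 = 3.
Cage g is given, which forces r3c4 = 2.
Cage c's pair has sum 4, which forces r1c1 = 3.
Column 2 already has 3, leaving r1c2 = 1.
Row 1 now contains 3, so r1c3 = 2.
2 is placed in column 3, leaving r2c3 = 4.
Column 4 now contains 2; hence r2c4 = 1.
1 is placed in column 2, leaving r3c2 = 4.
Column 3 now contains 4; hence r3c3 = 3.
Column 2 already has 4; hence r4c2 = 2.
3 is placed in column 3, which forces r4c3 = 1.
Column 4 now contains 1, leaving r4c4 = 3.
Row 2 now contains 1, so r2c1 = 2.
4 is placed in row 3; hence r3c1 = 1.
Row 4 now contains 1, so r4c1 = 4.

3 1 2 4 / 2 3 4 1 / 1 4 3 2 / 4 2 1 3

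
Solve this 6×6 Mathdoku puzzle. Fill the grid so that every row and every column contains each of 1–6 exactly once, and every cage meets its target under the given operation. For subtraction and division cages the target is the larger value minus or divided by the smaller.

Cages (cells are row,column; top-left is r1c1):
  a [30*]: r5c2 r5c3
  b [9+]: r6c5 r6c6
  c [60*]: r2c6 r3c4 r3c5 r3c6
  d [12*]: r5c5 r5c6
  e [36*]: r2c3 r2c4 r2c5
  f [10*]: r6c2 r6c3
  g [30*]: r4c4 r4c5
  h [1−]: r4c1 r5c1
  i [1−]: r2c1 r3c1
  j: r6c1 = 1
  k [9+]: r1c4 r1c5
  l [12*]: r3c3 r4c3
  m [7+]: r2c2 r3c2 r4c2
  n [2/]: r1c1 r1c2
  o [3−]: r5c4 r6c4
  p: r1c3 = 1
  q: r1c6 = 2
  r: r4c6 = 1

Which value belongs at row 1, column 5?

4

Cage p is given; hence r1c3 = 1.
Q is a freebie, leaving r1c6 = 2.
Cage r is given, which forces r4c6 = 1.
J is a freebie, so r6c1 = 1.
The only place for 1 in row 2 is r2c2.
In row 5, 1 can only go at r5c4, so r5c4 = 1.
Cage c has product 60, so r3c5 = 1.
The two cells of cage o must have difference 3, which forces r6c4 = 4.
In row 1, 4 can only go at r1c5, so r1c5 = 4.
Cage k's pair has sum 9, leaving r1c4 = 5.
Column 4 now contains 5; hence r4c4 = 6.
Row 4 already has 6; hence r4c5 = 5.
The only place for 3 in column 2 is r1c2.
Row 1 now contains 3; hence r1c1 = 6.
Column 2 needs a 6, and only r5c2 is open for it.
Row 5 already has 6, so r5c3 = 5.
The two cells of cage d must have product 12, which forces r5c5 = 3.
Row 5 already has 6, leaving r5c6 = 4.
Column 3 already has 5, leaving r6c3 = 2.
Column 5 already has 3; hence r6c5 = 6.
Row 6 already has 6, which forces r6c6 = 3.
Cage e needs product 36; hence r2c3 = 6.
Cage e has product 36, which forces r2c4 = 3.
Column 5 already has 6; hence r2c5 = 2.
6 is placed in row 2; hence r2c6 = 5.
Cage c has product 60; hence r3c4 = 2.
Column 6 now contains 5, so r3c6 = 6.
The two cells of cage h must have difference 1; hence r4c1 = 3.
Row 4 already has 3, so r4c3 = 4.
Row 5 already has 4; hence r5c1 = 2.
Row 6 already has 2, leaving r6c2 = 5.
Row 2 already has 5; hence r2c1 = 4.
Cage i needs two cells with difference 1, which forces r3c1 = 5.
Row 3 already has 2; hence r3c2 = 4.
4 is placed in column 3; hence r3c3 = 3.
4 is placed in row 4; hence r4c2 = 2.
The full grid is 6 3 1 5 4 2 / 4 1 6 3 2 5 / 5 4 3 2 1 6 / 3 2 4 6 5 1 / 2 6 5 1 3 4 / 1 5 2 4 6 3.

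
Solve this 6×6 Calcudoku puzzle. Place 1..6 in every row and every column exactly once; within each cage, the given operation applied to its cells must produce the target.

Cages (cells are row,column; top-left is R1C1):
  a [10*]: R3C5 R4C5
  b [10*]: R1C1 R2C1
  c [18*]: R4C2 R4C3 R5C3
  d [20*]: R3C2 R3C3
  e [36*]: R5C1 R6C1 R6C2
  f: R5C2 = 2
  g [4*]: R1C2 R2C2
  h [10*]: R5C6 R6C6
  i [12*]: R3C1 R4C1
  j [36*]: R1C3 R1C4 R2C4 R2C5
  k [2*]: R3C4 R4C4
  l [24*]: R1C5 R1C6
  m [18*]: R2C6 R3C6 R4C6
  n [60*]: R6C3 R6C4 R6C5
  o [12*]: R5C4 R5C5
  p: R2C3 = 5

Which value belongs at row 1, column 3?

P is a freebie, so R2C3 = 5.
Column 3 now contains 5, so R3C3 = 4.
Cage f is given, which forces R5C2 = 2.
2 is placed in row 5, leaving R5C6 = 5.
Column 6 now contains 5, which forces R6C6 = 2.
The two cells of cage b must have product 10; hence R1C1 = 5.
5 is placed in row 2; hence R2C1 = 2.
4 is placed in row 3, which forces R3C2 = 5.
5 is placed in row 3; hence R3C5 = 2.
Column 5 already has 2; hence R4C5 = 5.
Cage n has product 60; hence R6C3 = 3.
Column 5 now contains 5; hence R6C5 = 4.
Column 5 already has 4, which forces R1C5 = 6.
Cage l's pair has product 24, leaving R1C6 = 4.
Cage i's pair has product 12, leaving R3C1 = 3.
2 is placed in row 3; hence R3C4 = 1.
Row 3 now contains 1, which forces R3C6 = 6.
The two cells of cage i must have product 12, so R4C1 = 4.
Cage c has product 18, leaving R4C2 = 3.
Cage k needs two cells with product 2, so R4C4 = 2.
Row 4 now contains 3, so R4C6 = 1.
The 3 cells of cage e must have product 36, which forces R5C1 = 6.
6 is placed in row 5, so R5C3 = 1.
The two cells of cage o must have product 12, which forces R5C4 = 4.
Column 5 already has 4, which forces R5C5 = 3.
4 is placed in row 6, leaving R6C1 = 1.
Row 6 already has 3, so R6C2 = 6.
4 is placed in row 6, leaving R6C4 = 5.
4 is placed in row 1, so R1C2 = 1.
Column 3 now contains 1, which forces R1C3 = 2.
Column 4 now contains 2; hence R1C4 = 3.
Cage g needs two cells with product 4, so R2C2 = 4.
Cage j needs product 36, so R2C4 = 6.
Column 5 already has 3, leaving R2C5 = 1.
Column 6 already has 1, so R2C6 = 3.
1 is placed in row 4, which forces R4C3 = 6.
Filled in: 5 1 2 3 6 4 / 2 4 5 6 1 3 / 3 5 4 1 2 6 / 4 3 6 2 5 1 / 6 2 1 4 3 5 / 1 6 3 5 4 2.

2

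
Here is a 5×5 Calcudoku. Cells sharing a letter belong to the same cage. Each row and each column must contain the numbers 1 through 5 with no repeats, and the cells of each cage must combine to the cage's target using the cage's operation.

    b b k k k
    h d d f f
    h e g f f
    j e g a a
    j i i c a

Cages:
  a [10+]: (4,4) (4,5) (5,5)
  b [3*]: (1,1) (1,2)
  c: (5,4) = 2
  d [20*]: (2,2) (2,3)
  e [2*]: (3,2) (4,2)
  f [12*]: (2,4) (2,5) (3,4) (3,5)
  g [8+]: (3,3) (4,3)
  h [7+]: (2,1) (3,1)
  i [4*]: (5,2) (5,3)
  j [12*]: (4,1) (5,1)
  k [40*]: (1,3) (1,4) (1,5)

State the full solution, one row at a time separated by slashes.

C is a freebie, leaving (5,4) = 2.
In row 2, 2 can only go at (2,1), so (2,1) = 2.
Cage h's pair has sum 7; hence (3,1) = 5.
Row 3 already has 5; hence (3,3) = 3.
Column 3 already has 3; hence (4,3) = 5.
Cage d needs two cells with product 20, which forces (2,2) = 5.
Column 3 now contains 5, so (2,3) = 4.
Column 3 now contains 4, so (5,3) = 1.
Column 3 now contains 4, leaving (1,3) = 2.
Row 5 now contains 1, which forces (5,2) = 4.
Cage j's pair has product 12; hence (4,1) = 4.
Row 5 now contains 4, so (5,1) = 3.
3 is placed in row 5, so (5,5) = 5.
Column 1 now contains 3, which forces (1,1) = 1.
Cage b needs two cells with product 3, leaving (1,2) = 3.
Cage k needs product 40, so (1,4) = 5.
Column 5 already has 5, so (1,5) = 4.
Column 5 now contains 4, which forces (3,5) = 1.
Cage a needs sum 10; hence (4,4) = 3.
Cage a needs sum 10, so (4,5) = 2.
Column 4 already has 3; hence (2,4) = 1.
Column 5 already has 1, leaving (2,5) = 3.
1 is placed in row 3, leaving (3,2) = 2.
1 is placed in row 3, so (3,4) = 4.
Row 4 now contains 2, so (4,2) = 1.

1 3 2 5 4 / 2 5 4 1 3 / 5 2 3 4 1 / 4 1 5 3 2 / 3 4 1 2 5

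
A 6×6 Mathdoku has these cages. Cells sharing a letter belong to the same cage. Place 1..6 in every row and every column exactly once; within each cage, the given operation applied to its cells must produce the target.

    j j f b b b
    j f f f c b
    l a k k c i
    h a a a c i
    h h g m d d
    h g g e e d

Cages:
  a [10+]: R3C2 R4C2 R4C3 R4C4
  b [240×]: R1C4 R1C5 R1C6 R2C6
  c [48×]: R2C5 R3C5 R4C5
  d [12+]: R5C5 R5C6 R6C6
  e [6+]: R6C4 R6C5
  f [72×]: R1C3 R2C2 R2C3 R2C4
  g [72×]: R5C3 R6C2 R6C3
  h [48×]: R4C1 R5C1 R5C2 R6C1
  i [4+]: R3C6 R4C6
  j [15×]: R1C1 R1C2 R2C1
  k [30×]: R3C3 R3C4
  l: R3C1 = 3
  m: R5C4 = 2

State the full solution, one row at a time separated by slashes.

1 3 6 4 5 2 / 5 4 1 3 2 6 / 3 2 5 6 4 1 / 4 5 2 1 6 3 / 6 1 4 2 3 5 / 2 6 3 5 1 4

Cage l is a single given cell, leaving R3C1 = 3.
3 is placed in row 3; hence R3C6 = 1.
Column 6 already has 1, leaving R4C6 = 3.
M is a freebie, so R5C4 = 2.
The 3 cells of cage j must have product 15; hence R1C2 = 3.
The 4 cells of cage a must have sum 10, so R3C2 = 2.
Cage a needs sum 10, so R4C3 = 2.
Cage c has product 48; hence R2C5 = 2.
Cage h needs product 48, so R6C1 = 2.
The 4 cells of cage b must have product 240; hence R1C6 = 2.
Row 3 needs a 4, and only R3C5 is open for it.
Column 5 already has 4; hence R4C5 = 6.
Column 5 now contains 6, which forces R1C5 = 5.
Column 5 now contains 5, which forces R6C5 = 1.
5 is placed in row 1, leaving R1C1 = 1.
Cage j has product 15, leaving R2C1 = 5.
Column 1 now contains 1; hence R4C1 = 4.
Column 1 already has 4, so R5C1 = 6.
1 is placed in column 5, which forces R5C5 = 3.
1 is placed in row 6; hence R6C4 = 5.
Row 6 now contains 5, so R6C6 = 4.
Cage b needs product 240, so R1C4 = 4.
4 is placed in column 6, so R2C6 = 6.
Cage k's pair has product 30, leaving R3C3 = 5.
Column 4 now contains 5, so R3C4 = 6.
Cage a needs sum 10, leaving R4C2 = 5.
Column 4 now contains 5, leaving R4C4 = 1.
The 4 cells of cage h must have product 48, which forces R5C2 = 1.
Row 5 already has 3, which forces R5C3 = 4.
4 is placed in column 6, so R5C6 = 5.
Row 6 already has 4, leaving R6C2 = 6.
Cage g has product 72, leaving R6C3 = 3.
Row 1 now contains 4, leaving R1C3 = 6.
Column 2 now contains 1; hence R2C2 = 4.
Column 3 now contains 3, leaving R2C3 = 1.
Column 4 now contains 1; hence R2C4 = 3.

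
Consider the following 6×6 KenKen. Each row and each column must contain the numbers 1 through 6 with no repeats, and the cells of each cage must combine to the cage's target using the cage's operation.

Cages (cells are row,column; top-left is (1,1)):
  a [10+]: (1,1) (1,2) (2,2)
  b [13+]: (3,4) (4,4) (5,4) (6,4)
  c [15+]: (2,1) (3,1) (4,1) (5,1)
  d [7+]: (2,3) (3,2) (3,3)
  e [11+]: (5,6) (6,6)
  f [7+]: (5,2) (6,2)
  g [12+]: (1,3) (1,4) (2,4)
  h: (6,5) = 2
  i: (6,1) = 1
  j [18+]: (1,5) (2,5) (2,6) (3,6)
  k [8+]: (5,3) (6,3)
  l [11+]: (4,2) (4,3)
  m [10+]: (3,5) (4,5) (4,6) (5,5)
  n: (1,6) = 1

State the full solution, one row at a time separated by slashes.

N is a freebie, leaving (1,6) = 1.
Cage i is a single given cell; hence (6,1) = 1.
H is a freebie, so (6,5) = 2.
The 4 cells of cage m must have sum 10, so (4,6) = 2.
Column 1 needs a 5, and only (1,1) is open for it.
Column 5 needs a 5, and only (2,5) is open for it.
Column 5 needs a 6, and only (1,5) is open for it.
The 3 cells of cage g must have sum 12, so (2,4) = 6.
The only place for 3 in row 1 is (1,2).
The 3 cells of cage a must have sum 10, which forces (2,2) = 2.
Column 2 now contains 2, so (5,2) = 1.
Cage d has sum 7, leaving (2,3) = 1.
1 is placed in column 2, leaving (3,2) = 4.
The 3 cells of cage d must have sum 7, so (3,3) = 2.
4 is placed in row 3, leaving (3,6) = 3.
Cage f needs two cells with sum 7; hence (6,2) = 6.
Row 6 now contains 6, so (6,6) = 5.
2 is placed in column 3; hence (1,3) = 4.
Cage g has sum 12, leaving (1,4) = 2.
Column 6 now contains 3, so (2,6) = 4.
Row 3 already has 3, which forces (3,1) = 6.
Row 3 already has 3, leaving (3,5) = 1.
6 is placed in column 2, so (4,2) = 5.
Cage l's pair has sum 11, so (4,3) = 6.
The 4 cells of cage c must have sum 15; hence (5,1) = 2.
Cage k's pair has sum 8, which forces (5,3) = 5.
5 is placed in column 6, leaving (5,6) = 6.
Row 6 now contains 5; hence (6,3) = 3.
Row 6 now contains 3; hence (6,4) = 4.
Row 2 already has 4, which forces (2,1) = 3.
1 is placed in row 3, leaving (3,4) = 5.
Cage c has sum 15, which forces (4,1) = 4.
The 4 cells of cage b must have sum 13, which forces (4,4) = 1.
4 is placed in row 4, which forces (4,5) = 3.
Column 4 already has 4, which forces (5,4) = 3.
Column 5 already has 3; hence (5,5) = 4.

5 3 4 2 6 1 / 3 2 1 6 5 4 / 6 4 2 5 1 3 / 4 5 6 1 3 2 / 2 1 5 3 4 6 / 1 6 3 4 2 5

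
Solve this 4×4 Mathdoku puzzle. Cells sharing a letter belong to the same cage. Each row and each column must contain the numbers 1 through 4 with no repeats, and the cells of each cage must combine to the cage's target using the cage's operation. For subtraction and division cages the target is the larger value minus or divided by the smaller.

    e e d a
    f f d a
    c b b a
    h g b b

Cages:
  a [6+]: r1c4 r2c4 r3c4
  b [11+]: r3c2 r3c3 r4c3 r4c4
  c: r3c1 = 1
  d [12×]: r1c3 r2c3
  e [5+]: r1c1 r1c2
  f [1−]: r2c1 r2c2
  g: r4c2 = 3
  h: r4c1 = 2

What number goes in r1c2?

C is a freebie, leaving r3c1 = 1.
H is a freebie, leaving r4c1 = 2.
G is a freebie, so r4c2 = 3.
The two cells of cage f must have difference 1, leaving r2c1 = 3.
Row 2 now contains 3; hence r2c3 = 4.
Column 3 already has 4, leaving r3c3 = 2.
Row 3 already has 2, leaving r3c4 = 3.
Column 3 already has 4, leaving r4c3 = 1.
Row 4 already has 1, so r4c4 = 4.
3 is placed in column 1; hence r1c1 = 4.
Cage e needs two cells with sum 5; hence r1c2 = 1.
Column 3 already has 4, which forces r1c3 = 3.
Row 1 now contains 1, which forces r1c4 = 2.
Row 2 now contains 4, so r2c2 = 2.
2 is placed in column 4; hence r2c4 = 1.
Row 3 already has 2, leaving r3c2 = 4.
Filled in: 4 1 3 2 / 3 2 4 1 / 1 4 2 3 / 2 3 1 4.

1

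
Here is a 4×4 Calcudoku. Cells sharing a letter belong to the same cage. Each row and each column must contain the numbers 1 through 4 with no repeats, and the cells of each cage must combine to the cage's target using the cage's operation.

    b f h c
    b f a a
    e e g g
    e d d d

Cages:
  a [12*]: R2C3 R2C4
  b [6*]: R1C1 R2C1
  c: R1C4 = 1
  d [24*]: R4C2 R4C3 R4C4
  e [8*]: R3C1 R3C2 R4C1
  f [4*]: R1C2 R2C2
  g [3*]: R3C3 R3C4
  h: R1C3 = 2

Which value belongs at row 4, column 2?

3

H is a freebie; hence R1C3 = 2.
C is a freebie, which forces R1C4 = 1.
1 is placed in column 4; hence R3C4 = 3.
Row 1 already has 2, leaving R1C1 = 3.
Row 1 now contains 1, which forces R1C2 = 4.
The two cells of cage b must have product 6, leaving R2C1 = 2.
Cage f needs two cells with product 4; hence R2C2 = 1.
Cage a's pair has product 12, which forces R2C3 = 3.
Column 4 already has 3, leaving R2C4 = 4.
1 is placed in column 2, which forces R3C2 = 2.
Row 3 now contains 3; hence R3C3 = 1.
Column 2 already has 2, so R4C2 = 3.
Column 3 already has 3; hence R4C3 = 4.
Column 4 already has 4, which forces R4C4 = 2.
1 is placed in row 3, so R3C1 = 4.
Row 4 already has 4, leaving R4C1 = 1.
Filled in: 3 4 2 1 / 2 1 3 4 / 4 2 1 3 / 1 3 4 2.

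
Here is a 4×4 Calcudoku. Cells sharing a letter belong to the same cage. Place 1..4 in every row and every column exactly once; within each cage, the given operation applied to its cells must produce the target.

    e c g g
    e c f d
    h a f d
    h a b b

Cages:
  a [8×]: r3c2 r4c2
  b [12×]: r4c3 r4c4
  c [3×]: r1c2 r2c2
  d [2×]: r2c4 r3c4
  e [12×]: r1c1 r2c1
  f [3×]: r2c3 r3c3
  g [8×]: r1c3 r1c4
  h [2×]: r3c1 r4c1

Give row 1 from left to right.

3 1 2 4

Row 1 needs a 1, and only r1c2 is open for it.
Column 2 now contains 1; hence r2c2 = 3.
Row 2 already has 3; hence r2c3 = 1.
Row 2 now contains 1, which forces r2c4 = 2.
Column 3 already has 1; hence r3c3 = 3.
Column 4 now contains 2, which forces r3c4 = 1.
Column 3 already has 3, leaving r4c3 = 4.
4 is placed in row 4, so r4c4 = 3.
The two cells of cage e must have product 12; hence r1c1 = 3.
4 is placed in column 3, leaving r1c3 = 2.
Column 4 now contains 2, which forces r1c4 = 4.
Row 2 already has 3, so r2c1 = 4.
1 is placed in row 3, so r3c1 = 2.
The two cells of cage a must have product 8, leaving r3c2 = 4.
Cage h needs two cells with product 2, leaving r4c1 = 1.
4 is placed in row 4; hence r4c2 = 2.
Completed grid: 3 1 2 4 / 4 3 1 2 / 2 4 3 1 / 1 2 4 3.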